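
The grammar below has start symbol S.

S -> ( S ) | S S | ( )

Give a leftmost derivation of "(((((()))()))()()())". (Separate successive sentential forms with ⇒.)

S ⇒ (S) ⇒ (SS) ⇒ (SSS) ⇒ (SSSS) ⇒ ((S)SSS) ⇒ (((S))SSS) ⇒ (((SS))SSS) ⇒ ((((S)S))SSS) ⇒ (((((S))S))SSS) ⇒ (((((()))S))SSS) ⇒ (((((()))()))SSS) ⇒ (((((()))()))()SS) ⇒ (((((()))()))()()S) ⇒ (((((()))()))()()())

S ⇒ (S)   [S -> ( S )]
(S) ⇒ (SS)   [S -> S S]
(SS) ⇒ (SSS)   [S -> S S]
(SSS) ⇒ (SSSS)   [S -> S S]
(SSSS) ⇒ ((S)SSS)   [S -> ( S )]
((S)SSS) ⇒ (((S))SSS)   [S -> ( S )]
(((S))SSS) ⇒ (((SS))SSS)   [S -> S S]
(((SS))SSS) ⇒ ((((S)S))SSS)   [S -> ( S )]
((((S)S))SSS) ⇒ (((((S))S))SSS)   [S -> ( S )]
(((((S))S))SSS) ⇒ (((((()))S))SSS)   [S -> ( )]
(((((()))S))SSS) ⇒ (((((()))()))SSS)   [S -> ( )]
(((((()))()))SSS) ⇒ (((((()))()))()SS)   [S -> ( )]
(((((()))()))()SS) ⇒ (((((()))()))()()S)   [S -> ( )]
(((((()))()))()()S) ⇒ (((((()))()))()()())   [S -> ( )]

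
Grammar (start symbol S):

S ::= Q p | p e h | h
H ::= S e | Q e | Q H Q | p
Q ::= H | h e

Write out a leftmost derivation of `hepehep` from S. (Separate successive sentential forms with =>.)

S => Qp => Hp => QHQp => heHQp => heQeQp => heHeQp => hepeQp => hepehep

S => Qp   [S ::= Q p]
Qp => Hp   [Q ::= H]
Hp => QHQp   [H ::= Q H Q]
QHQp => heHQp   [Q ::= h e]
heHQp => heQeQp   [H ::= Q e]
heQeQp => heHeQp   [Q ::= H]
heHeQp => hepeQp   [H ::= p]
hepeQp => hepehep   [Q ::= h e]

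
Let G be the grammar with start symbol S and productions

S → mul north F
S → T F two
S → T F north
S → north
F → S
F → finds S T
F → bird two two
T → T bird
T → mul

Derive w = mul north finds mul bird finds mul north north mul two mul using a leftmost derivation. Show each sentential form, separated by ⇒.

S ⇒ mul north F   [S → mul north F]
mul north F ⇒ mul north finds S T   [F → finds S T]
mul north finds S T ⇒ mul north finds T F two T   [S → T F two]
mul north finds T F two T ⇒ mul north finds T bird F two T   [T → T bird]
mul north finds T bird F two T ⇒ mul north finds mul bird F two T   [T → mul]
mul north finds mul bird F two T ⇒ mul north finds mul bird finds S T two T   [F → finds S T]
mul north finds mul bird finds S T two T ⇒ mul north finds mul bird finds T F north T two T   [S → T F north]
mul north finds mul bird finds T F north T two T ⇒ mul north finds mul bird finds mul F north T two T   [T → mul]
mul north finds mul bird finds mul F north T two T ⇒ mul north finds mul bird finds mul S north T two T   [F → S]
mul north finds mul bird finds mul S north T two T ⇒ mul north finds mul bird finds mul north north T two T   [S → north]
mul north finds mul bird finds mul north north T two T ⇒ mul north finds mul bird finds mul north north mul two T   [T → mul]
mul north finds mul bird finds mul north north mul two T ⇒ mul north finds mul bird finds mul north north mul two mul   [T → mul]

S ⇒ mul north F ⇒ mul north finds S T ⇒ mul north finds T F two T ⇒ mul north finds T bird F two T ⇒ mul north finds mul bird F two T ⇒ mul north finds mul bird finds S T two T ⇒ mul north finds mul bird finds T F north T two T ⇒ mul north finds mul bird finds mul F north T two T ⇒ mul north finds mul bird finds mul S north T two T ⇒ mul north finds mul bird finds mul north north T two T ⇒ mul north finds mul bird finds mul north north mul two T ⇒ mul north finds mul bird finds mul north north mul two mul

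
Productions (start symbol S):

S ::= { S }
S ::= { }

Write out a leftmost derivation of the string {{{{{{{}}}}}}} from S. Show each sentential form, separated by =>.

S=>{S}=>{{S}}=>{{{S}}}=>{{{{S}}}}=>{{{{{S}}}}}=>{{{{{{S}}}}}}=>{{{{{{{}}}}}}}

S => {S}   [S ::= { S }]
{S} => {{S}}   [S ::= { S }]
{{S}} => {{{S}}}   [S ::= { S }]
{{{S}}} => {{{{S}}}}   [S ::= { S }]
{{{{S}}}} => {{{{{S}}}}}   [S ::= { S }]
{{{{{S}}}}} => {{{{{{S}}}}}}   [S ::= { S }]
{{{{{{S}}}}}} => {{{{{{{}}}}}}}   [S ::= { }]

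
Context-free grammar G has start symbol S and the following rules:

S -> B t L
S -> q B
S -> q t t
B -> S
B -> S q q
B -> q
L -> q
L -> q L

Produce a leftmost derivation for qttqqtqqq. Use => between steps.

S => BtL => SqqtL => qttqqtL => qttqqtqL => qttqqtqqL => qttqqtqqq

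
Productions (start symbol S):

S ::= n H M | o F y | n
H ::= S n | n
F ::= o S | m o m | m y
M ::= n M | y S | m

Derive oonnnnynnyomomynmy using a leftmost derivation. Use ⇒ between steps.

S ⇒ oFy ⇒ ooSy ⇒ oonHMy ⇒ oonSnMy ⇒ oonnHMnMy ⇒ oonnnMnMy ⇒ oonnnnMnMy ⇒ oonnnnySnMy ⇒ oonnnnynHMnMy ⇒ oonnnnynnMnMy ⇒ oonnnnynnySnMy ⇒ oonnnnynnyoFynMy ⇒ oonnnnynnyomomynMy ⇒ oonnnnynnyomomynmy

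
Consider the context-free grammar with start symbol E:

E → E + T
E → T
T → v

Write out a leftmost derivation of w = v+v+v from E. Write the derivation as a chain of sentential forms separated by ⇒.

E⇒E+T⇒E+T+T⇒T+T+T⇒v+T+T⇒v+v+T⇒v+v+v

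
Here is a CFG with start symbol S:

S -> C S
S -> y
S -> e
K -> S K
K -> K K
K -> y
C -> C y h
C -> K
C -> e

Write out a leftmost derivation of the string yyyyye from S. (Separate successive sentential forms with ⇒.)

S⇒CS⇒KS⇒KKS⇒KKKS⇒KKKKS⇒KKKKKS⇒yKKKKS⇒yyKKKS⇒yyyKKS⇒yyyyKS⇒yyyyyS⇒yyyyye

S ⇒ CS   [S -> C S]
CS ⇒ KS   [C -> K]
KS ⇒ KKS   [K -> K K]
KKS ⇒ KKKS   [K -> K K]
KKKS ⇒ KKKKS   [K -> K K]
KKKKS ⇒ KKKKKS   [K -> K K]
KKKKKS ⇒ yKKKKS   [K -> y]
yKKKKS ⇒ yyKKKS   [K -> y]
yyKKKS ⇒ yyyKKS   [K -> y]
yyyKKS ⇒ yyyyKS   [K -> y]
yyyyKS ⇒ yyyyyS   [K -> y]
yyyyyS ⇒ yyyyye   [S -> e]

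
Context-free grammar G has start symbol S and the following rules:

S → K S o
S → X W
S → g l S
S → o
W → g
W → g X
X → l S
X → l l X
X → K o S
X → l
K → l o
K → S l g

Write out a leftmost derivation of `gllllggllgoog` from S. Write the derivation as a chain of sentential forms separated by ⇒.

S ⇒ glS ⇒ glXW ⇒ gllSW ⇒ gllKSoW ⇒ gllSlgSoW ⇒ gllXWlgSoW ⇒ glllSWlgSoW ⇒ glllXWWlgSoW ⇒ gllllWWlgSoW ⇒ gllllgWlgSoW ⇒ gllllggXlgSoW ⇒ gllllggllgSoW ⇒ gllllggllgooW ⇒ gllllggllgoog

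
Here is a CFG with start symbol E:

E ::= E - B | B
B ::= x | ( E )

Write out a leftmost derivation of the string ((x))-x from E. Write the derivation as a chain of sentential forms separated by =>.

E => E-B   [E ::= E - B]
E-B => B-B   [E ::= B]
B-B => (E)-B   [B ::= ( E )]
(E)-B => (B)-B   [E ::= B]
(B)-B => ((E))-B   [B ::= ( E )]
((E))-B => ((B))-B   [E ::= B]
((B))-B => ((x))-B   [B ::= x]
((x))-B => ((x))-x   [B ::= x]

E => E-B => B-B => (E)-B => (B)-B => ((E))-B => ((B))-B => ((x))-B => ((x))-x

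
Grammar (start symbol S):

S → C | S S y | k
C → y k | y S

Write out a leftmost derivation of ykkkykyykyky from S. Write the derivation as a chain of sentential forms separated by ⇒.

S ⇒ SSy   [S → S S y]
SSy ⇒ SSySy   [S → S S y]
SSySy ⇒ SSySySy   [S → S S y]
SSySySy ⇒ CSySySy   [S → C]
CSySySy ⇒ ykSySySy   [C → y k]
ykSySySy ⇒ ykSSyySySy   [S → S S y]
ykSSyySySy ⇒ ykSSySyySySy   [S → S S y]
ykSSySyySySy ⇒ ykkSySyySySy   [S → k]
ykkSySyySySy ⇒ ykkkySyySySy   [S → k]
ykkkySyySySy ⇒ ykkkykyySySy   [S → k]
ykkkykyySySy ⇒ ykkkykyykySy   [S → k]
ykkkykyykySy ⇒ ykkkykyykyky   [S → k]

S ⇒ SSy ⇒ SSySy ⇒ SSySySy ⇒ CSySySy ⇒ ykSySySy ⇒ ykSSyySySy ⇒ ykSSySyySySy ⇒ ykkSySyySySy ⇒ ykkkySyySySy ⇒ ykkkykyySySy ⇒ ykkkykyykySy ⇒ ykkkykyykyky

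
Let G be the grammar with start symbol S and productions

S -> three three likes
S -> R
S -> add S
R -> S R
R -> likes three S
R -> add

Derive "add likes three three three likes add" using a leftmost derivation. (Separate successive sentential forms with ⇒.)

S ⇒ R ⇒ S R ⇒ add S R ⇒ add R R ⇒ add likes three S R ⇒ add likes three three three likes R ⇒ add likes three three three likes add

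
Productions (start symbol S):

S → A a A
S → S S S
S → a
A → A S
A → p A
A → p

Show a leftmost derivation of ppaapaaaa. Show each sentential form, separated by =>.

S => SSS => SSSSS => AaASSSS => pAaASSSS => pASaASSSS => ppSaASSSS => ppaaASSSS => ppaapSSSS => ppaapaSSS => ppaapaaSS => ppaapaaaS => ppaapaaaa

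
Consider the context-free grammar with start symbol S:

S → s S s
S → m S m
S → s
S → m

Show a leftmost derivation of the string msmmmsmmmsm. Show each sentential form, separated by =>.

S => mSm => msSsm => msmSmsm => msmmSmmsm => msmmmSmmmsm => msmmmsmmmsm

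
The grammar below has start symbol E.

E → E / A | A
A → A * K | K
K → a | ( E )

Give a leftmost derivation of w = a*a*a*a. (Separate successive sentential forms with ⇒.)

E ⇒ A ⇒ A*K ⇒ A*K*K ⇒ A*K*K*K ⇒ K*K*K*K ⇒ a*K*K*K ⇒ a*a*K*K ⇒ a*a*a*K ⇒ a*a*a*a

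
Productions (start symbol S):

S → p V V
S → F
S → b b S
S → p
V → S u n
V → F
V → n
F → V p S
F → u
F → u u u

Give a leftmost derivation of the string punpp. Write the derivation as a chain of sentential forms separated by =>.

S => F => VpS => SunpS => punpS => punpp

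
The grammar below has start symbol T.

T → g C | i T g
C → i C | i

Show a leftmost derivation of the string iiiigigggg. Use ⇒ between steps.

T ⇒ iTg   [T → i T g]
iTg ⇒ iiTgg   [T → i T g]
iiTgg ⇒ iiiTggg   [T → i T g]
iiiTggg ⇒ iiiiTgggg   [T → i T g]
iiiiTgggg ⇒ iiiigCgggg   [T → g C]
iiiigCgggg ⇒ iiiigigggg   [C → i]

T ⇒ iTg ⇒ iiTgg ⇒ iiiTggg ⇒ iiiiTgggg ⇒ iiiigCgggg ⇒ iiiigigggg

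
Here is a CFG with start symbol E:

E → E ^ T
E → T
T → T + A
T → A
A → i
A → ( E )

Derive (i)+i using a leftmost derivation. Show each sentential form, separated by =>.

E => T => T+A => A+A => (E)+A => (T)+A => (A)+A => (i)+A => (i)+i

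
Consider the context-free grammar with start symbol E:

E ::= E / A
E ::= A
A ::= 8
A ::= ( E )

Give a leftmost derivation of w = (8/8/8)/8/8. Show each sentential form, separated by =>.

E => E/A   [E ::= E / A]
E/A => E/A/A   [E ::= E / A]
E/A/A => A/A/A   [E ::= A]
A/A/A => (E)/A/A   [A ::= ( E )]
(E)/A/A => (E/A)/A/A   [E ::= E / A]
(E/A)/A/A => (E/A/A)/A/A   [E ::= E / A]
(E/A/A)/A/A => (A/A/A)/A/A   [E ::= A]
(A/A/A)/A/A => (8/A/A)/A/A   [A ::= 8]
(8/A/A)/A/A => (8/8/A)/A/A   [A ::= 8]
(8/8/A)/A/A => (8/8/8)/A/A   [A ::= 8]
(8/8/8)/A/A => (8/8/8)/8/A   [A ::= 8]
(8/8/8)/8/A => (8/8/8)/8/8   [A ::= 8]

E=>E/A=>E/A/A=>A/A/A=>(E)/A/A=>(E/A)/A/A=>(E/A/A)/A/A=>(A/A/A)/A/A=>(8/A/A)/A/A=>(8/8/A)/A/A=>(8/8/8)/A/A=>(8/8/8)/8/A=>(8/8/8)/8/8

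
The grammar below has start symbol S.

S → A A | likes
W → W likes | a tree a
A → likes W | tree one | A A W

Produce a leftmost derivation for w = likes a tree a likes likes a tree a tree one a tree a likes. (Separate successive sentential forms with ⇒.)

S ⇒ A A ⇒ likes W A ⇒ likes W likes A ⇒ likes a tree a likes A ⇒ likes a tree a likes A A W ⇒ likes a tree a likes likes W A W ⇒ likes a tree a likes likes a tree a A W ⇒ likes a tree a likes likes a tree a tree one W ⇒ likes a tree a likes likes a tree a tree one W likes ⇒ likes a tree a likes likes a tree a tree one a tree a likes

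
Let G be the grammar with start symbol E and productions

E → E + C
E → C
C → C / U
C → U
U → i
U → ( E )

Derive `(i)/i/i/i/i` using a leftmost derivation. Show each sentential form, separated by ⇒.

E ⇒ C   [E → C]
C ⇒ C/U   [C → C / U]
C/U ⇒ C/U/U   [C → C / U]
C/U/U ⇒ C/U/U/U   [C → C / U]
C/U/U/U ⇒ C/U/U/U/U   [C → C / U]
C/U/U/U/U ⇒ U/U/U/U/U   [C → U]
U/U/U/U/U ⇒ (E)/U/U/U/U   [U → ( E )]
(E)/U/U/U/U ⇒ (C)/U/U/U/U   [E → C]
(C)/U/U/U/U ⇒ (U)/U/U/U/U   [C → U]
(U)/U/U/U/U ⇒ (i)/U/U/U/U   [U → i]
(i)/U/U/U/U ⇒ (i)/i/U/U/U   [U → i]
(i)/i/U/U/U ⇒ (i)/i/i/U/U   [U → i]
(i)/i/i/U/U ⇒ (i)/i/i/i/U   [U → i]
(i)/i/i/i/U ⇒ (i)/i/i/i/i   [U → i]

E ⇒ C ⇒ C/U ⇒ C/U/U ⇒ C/U/U/U ⇒ C/U/U/U/U ⇒ U/U/U/U/U ⇒ (E)/U/U/U/U ⇒ (C)/U/U/U/U ⇒ (U)/U/U/U/U ⇒ (i)/U/U/U/U ⇒ (i)/i/U/U/U ⇒ (i)/i/i/U/U ⇒ (i)/i/i/i/U ⇒ (i)/i/i/i/i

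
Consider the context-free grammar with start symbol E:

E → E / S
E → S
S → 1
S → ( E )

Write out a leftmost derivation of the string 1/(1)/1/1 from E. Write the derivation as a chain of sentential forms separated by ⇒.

E ⇒ E/S   [E → E / S]
E/S ⇒ E/S/S   [E → E / S]
E/S/S ⇒ E/S/S/S   [E → E / S]
E/S/S/S ⇒ S/S/S/S   [E → S]
S/S/S/S ⇒ 1/S/S/S   [S → 1]
1/S/S/S ⇒ 1/(E)/S/S   [S → ( E )]
1/(E)/S/S ⇒ 1/(S)/S/S   [E → S]
1/(S)/S/S ⇒ 1/(1)/S/S   [S → 1]
1/(1)/S/S ⇒ 1/(1)/1/S   [S → 1]
1/(1)/1/S ⇒ 1/(1)/1/1   [S → 1]

E ⇒ E/S ⇒ E/S/S ⇒ E/S/S/S ⇒ S/S/S/S ⇒ 1/S/S/S ⇒ 1/(E)/S/S ⇒ 1/(S)/S/S ⇒ 1/(1)/S/S ⇒ 1/(1)/1/S ⇒ 1/(1)/1/1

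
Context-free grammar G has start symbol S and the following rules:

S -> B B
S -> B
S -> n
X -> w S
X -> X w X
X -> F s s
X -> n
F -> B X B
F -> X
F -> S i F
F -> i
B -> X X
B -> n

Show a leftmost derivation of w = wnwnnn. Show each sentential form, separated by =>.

S => BB   [S -> B B]
BB => XXB   [B -> X X]
XXB => XwXXB   [X -> X w X]
XwXXB => wSwXXB   [X -> w S]
wSwXXB => wBwXXB   [S -> B]
wBwXXB => wnwXXB   [B -> n]
wnwXXB => wnwnXB   [X -> n]
wnwnXB => wnwnnB   [X -> n]
wnwnnB => wnwnnn   [B -> n]

S => BB => XXB => XwXXB => wSwXXB => wBwXXB => wnwXXB => wnwnXB => wnwnnB => wnwnnn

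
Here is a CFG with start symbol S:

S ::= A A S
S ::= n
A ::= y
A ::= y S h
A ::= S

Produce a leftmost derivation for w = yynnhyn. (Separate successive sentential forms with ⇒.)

S ⇒ AAS   [S ::= A A S]
AAS ⇒ yShAS   [A ::= y S h]
yShAS ⇒ yAAShAS   [S ::= A A S]
yAAShAS ⇒ yyAShAS   [A ::= y]
yyAShAS ⇒ yySShAS   [A ::= S]
yySShAS ⇒ yynShAS   [S ::= n]
yynShAS ⇒ yynnhAS   [S ::= n]
yynnhAS ⇒ yynnhyS   [A ::= y]
yynnhyS ⇒ yynnhyn   [S ::= n]

S ⇒ AAS ⇒ yShAS ⇒ yAAShAS ⇒ yyAShAS ⇒ yySShAS ⇒ yynShAS ⇒ yynnhAS ⇒ yynnhyS ⇒ yynnhyn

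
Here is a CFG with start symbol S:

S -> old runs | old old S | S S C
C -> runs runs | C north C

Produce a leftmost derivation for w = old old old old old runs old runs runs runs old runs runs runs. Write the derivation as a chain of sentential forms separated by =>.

S => S S C   [S -> S S C]
S S C => old old S S C   [S -> old old S]
old old S S C => old old S S C S C   [S -> S S C]
old old S S C S C => old old old old S S C S C   [S -> old old S]
old old old old S S C S C => old old old old old runs S C S C   [S -> old runs]
old old old old old runs S C S C => old old old old old runs old runs C S C   [S -> old runs]
old old old old old runs old runs C S C => old old old old old runs old runs runs runs S C   [C -> runs runs]
old old old old old runs old runs runs runs S C => old old old old old runs old runs runs runs old runs C   [S -> old runs]
old old old old old runs old runs runs runs old runs C => old old old old old runs old runs runs runs old runs runs runs   [C -> runs runs]

S => S S C => old old S S C => old old S S C S C => old old old old S S C S C => old old old old old runs S C S C => old old old old old runs old runs C S C => old old old old old runs old runs runs runs S C => old old old old old runs old runs runs runs old runs C => old old old old old runs old runs runs runs old runs runs runs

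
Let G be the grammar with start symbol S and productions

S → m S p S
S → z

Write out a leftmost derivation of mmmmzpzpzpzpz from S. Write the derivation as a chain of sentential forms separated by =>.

S => mSpS   [S → m S p S]
mSpS => mmSpSpS   [S → m S p S]
mmSpSpS => mmmSpSpSpS   [S → m S p S]
mmmSpSpSpS => mmmmSpSpSpSpS   [S → m S p S]
mmmmSpSpSpSpS => mmmmzpSpSpSpS   [S → z]
mmmmzpSpSpSpS => mmmmzpzpSpSpS   [S → z]
mmmmzpzpSpSpS => mmmmzpzpzpSpS   [S → z]
mmmmzpzpzpSpS => mmmmzpzpzpzpS   [S → z]
mmmmzpzpzpzpS => mmmmzpzpzpzpz   [S → z]

S => mSpS => mmSpSpS => mmmSpSpSpS => mmmmSpSpSpSpS => mmmmzpSpSpSpS => mmmmzpzpSpSpS => mmmmzpzpzpSpS => mmmmzpzpzpzpS => mmmmzpzpzpzpz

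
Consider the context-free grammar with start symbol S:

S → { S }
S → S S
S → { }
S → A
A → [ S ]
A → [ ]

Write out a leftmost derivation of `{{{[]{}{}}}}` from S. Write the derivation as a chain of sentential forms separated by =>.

S => {S}   [S → { S }]
{S} => {{S}}   [S → { S }]
{{S}} => {{{S}}}   [S → { S }]
{{{S}}} => {{{SS}}}   [S → S S]
{{{SS}}} => {{{SSS}}}   [S → S S]
{{{SSS}}} => {{{ASS}}}   [S → A]
{{{ASS}}} => {{{[]SS}}}   [A → [ ]]
{{{[]SS}}} => {{{[]{}S}}}   [S → { }]
{{{[]{}S}}} => {{{[]{}{}}}}   [S → { }]

S => {S} => {{S}} => {{{S}}} => {{{SS}}} => {{{SSS}}} => {{{ASS}}} => {{{[]SS}}} => {{{[]{}S}}} => {{{[]{}{}}}}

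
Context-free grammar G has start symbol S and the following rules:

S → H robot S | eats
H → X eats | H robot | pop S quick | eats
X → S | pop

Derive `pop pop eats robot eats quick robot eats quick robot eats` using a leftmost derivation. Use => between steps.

S => H robot S => pop S quick robot S => pop H robot S quick robot S => pop pop S quick robot S quick robot S => pop pop H robot S quick robot S quick robot S => pop pop eats robot S quick robot S quick robot S => pop pop eats robot eats quick robot S quick robot S => pop pop eats robot eats quick robot eats quick robot S => pop pop eats robot eats quick robot eats quick robot eats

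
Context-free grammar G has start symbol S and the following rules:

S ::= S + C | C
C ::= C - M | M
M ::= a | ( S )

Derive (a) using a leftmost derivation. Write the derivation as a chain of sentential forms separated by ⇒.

S ⇒ C   [S ::= C]
C ⇒ M   [C ::= M]
M ⇒ (S)   [M ::= ( S )]
(S) ⇒ (C)   [S ::= C]
(C) ⇒ (M)   [C ::= M]
(M) ⇒ (a)   [M ::= a]

S ⇒ C ⇒ M ⇒ (S) ⇒ (C) ⇒ (M) ⇒ (a)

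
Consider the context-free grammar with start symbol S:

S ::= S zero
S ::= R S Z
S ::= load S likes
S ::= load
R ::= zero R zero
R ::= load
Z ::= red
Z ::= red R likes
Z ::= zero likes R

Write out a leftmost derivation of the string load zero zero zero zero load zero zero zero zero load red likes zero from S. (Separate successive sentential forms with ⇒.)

S ⇒ S zero   [S ::= S zero]
S zero ⇒ load S likes zero   [S ::= load S likes]
load S likes zero ⇒ load R S Z likes zero   [S ::= R S Z]
load R S Z likes zero ⇒ load zero R zero S Z likes zero   [R ::= zero R zero]
load zero R zero S Z likes zero ⇒ load zero zero R zero zero S Z likes zero   [R ::= zero R zero]
load zero zero R zero zero S Z likes zero ⇒ load zero zero zero R zero zero zero S Z likes zero   [R ::= zero R zero]
load zero zero zero R zero zero zero S Z likes zero ⇒ load zero zero zero zero R zero zero zero zero S Z likes zero   [R ::= zero R zero]
load zero zero zero zero R zero zero zero zero S Z likes zero ⇒ load zero zero zero zero load zero zero zero zero S Z likes zero   [R ::= load]
load zero zero zero zero load zero zero zero zero S Z likes zero ⇒ load zero zero zero zero load zero zero zero zero load Z likes zero   [S ::= load]
load zero zero zero zero load zero zero zero zero load Z likes zero ⇒ load zero zero zero zero load zero zero zero zero load red likes zero   [Z ::= red]

S ⇒ S zero ⇒ load S likes zero ⇒ load R S Z likes zero ⇒ load zero R zero S Z likes zero ⇒ load zero zero R zero zero S Z likes zero ⇒ load zero zero zero R zero zero zero S Z likes zero ⇒ load zero zero zero zero R zero zero zero zero S Z likes zero ⇒ load zero zero zero zero load zero zero zero zero S Z likes zero ⇒ load zero zero zero zero load zero zero zero zero load Z likes zero ⇒ load zero zero zero zero load zero zero zero zero load red likes zero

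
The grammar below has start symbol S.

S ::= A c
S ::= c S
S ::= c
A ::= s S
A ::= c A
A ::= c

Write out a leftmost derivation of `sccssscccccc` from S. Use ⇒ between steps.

S ⇒ Ac ⇒ sSc ⇒ sAcc ⇒ scAcc ⇒ sccAcc ⇒ sccsScc ⇒ sccsAccc ⇒ sccssSccc ⇒ sccssAcccc ⇒ sccsssScccc ⇒ sccsssAccccc ⇒ sccssscccccc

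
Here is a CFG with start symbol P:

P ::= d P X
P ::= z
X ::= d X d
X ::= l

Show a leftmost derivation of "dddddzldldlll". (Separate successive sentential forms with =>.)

P => dPX   [P ::= d P X]
dPX => ddPXX   [P ::= d P X]
ddPXX => dddPXXX   [P ::= d P X]
dddPXXX => ddddPXXXX   [P ::= d P X]
ddddPXXXX => dddddPXXXXX   [P ::= d P X]
dddddPXXXXX => dddddzXXXXX   [P ::= z]
dddddzXXXXX => dddddzlXXXX   [X ::= l]
dddddzlXXXX => dddddzldXdXXX   [X ::= d X d]
dddddzldXdXXX => dddddzldldXXX   [X ::= l]
dddddzldldXXX => dddddzldldlXX   [X ::= l]
dddddzldldlXX => dddddzldldllX   [X ::= l]
dddddzldldllX => dddddzldldlll   [X ::= l]

P => dPX => ddPXX => dddPXXX => ddddPXXXX => dddddPXXXXX => dddddzXXXXX => dddddzlXXXX => dddddzldXdXXX => dddddzldldXXX => dddddzldldlXX => dddddzldldllX => dddddzldldlll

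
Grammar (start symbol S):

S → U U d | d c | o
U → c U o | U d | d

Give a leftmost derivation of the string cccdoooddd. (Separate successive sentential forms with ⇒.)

S ⇒ UUd   [S → U U d]
UUd ⇒ cUoUd   [U → c U o]
cUoUd ⇒ ccUooUd   [U → c U o]
ccUooUd ⇒ cccUoooUd   [U → c U o]
cccUoooUd ⇒ cccdoooUd   [U → d]
cccdoooUd ⇒ cccdoooUdd   [U → U d]
cccdoooUdd ⇒ cccdoooddd   [U → d]

S ⇒ UUd ⇒ cUoUd ⇒ ccUooUd ⇒ cccUoooUd ⇒ cccdoooUd ⇒ cccdoooUdd ⇒ cccdoooddd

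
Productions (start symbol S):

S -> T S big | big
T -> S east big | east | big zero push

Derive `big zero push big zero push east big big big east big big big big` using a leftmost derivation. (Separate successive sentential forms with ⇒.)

S ⇒ T S big   [S -> T S big]
T S big ⇒ big zero push S big   [T -> big zero push]
big zero push S big ⇒ big zero push T S big big   [S -> T S big]
big zero push T S big big ⇒ big zero push S east big S big big   [T -> S east big]
big zero push S east big S big big ⇒ big zero push T S big east big S big big   [S -> T S big]
big zero push T S big east big S big big ⇒ big zero push big zero push S big east big S big big   [T -> big zero push]
big zero push big zero push S big east big S big big ⇒ big zero push big zero push T S big big east big S big big   [S -> T S big]
big zero push big zero push T S big big east big S big big ⇒ big zero push big zero push east S big big east big S big big   [T -> east]
big zero push big zero push east S big big east big S big big ⇒ big zero push big zero push east big big big east big S big big   [S -> big]
big zero push big zero push east big big big east big S big big ⇒ big zero push big zero push east big big big east big big big big   [S -> big]

S ⇒ T S big ⇒ big zero push S big ⇒ big zero push T S big big ⇒ big zero push S east big S big big ⇒ big zero push T S big east big S big big ⇒ big zero push big zero push S big east big S big big ⇒ big zero push big zero push T S big big east big S big big ⇒ big zero push big zero push east S big big east big S big big ⇒ big zero push big zero push east big big big east big S big big ⇒ big zero push big zero push east big big big east big big big big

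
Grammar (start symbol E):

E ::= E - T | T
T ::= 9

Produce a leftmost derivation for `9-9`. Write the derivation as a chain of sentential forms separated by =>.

E => E-T   [E ::= E - T]
E-T => T-T   [E ::= T]
T-T => 9-T   [T ::= 9]
9-T => 9-9   [T ::= 9]

E => E-T => T-T => 9-T => 9-9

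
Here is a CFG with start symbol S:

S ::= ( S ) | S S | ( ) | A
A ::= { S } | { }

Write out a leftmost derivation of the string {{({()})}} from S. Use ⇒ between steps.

S ⇒ A   [S ::= A]
A ⇒ {S}   [A ::= { S }]
{S} ⇒ {A}   [S ::= A]
{A} ⇒ {{S}}   [A ::= { S }]
{{S}} ⇒ {{(S)}}   [S ::= ( S )]
{{(S)}} ⇒ {{(A)}}   [S ::= A]
{{(A)}} ⇒ {{({S})}}   [A ::= { S }]
{{({S})}} ⇒ {{({()})}}   [S ::= ( )]

S ⇒ A ⇒ {S} ⇒ {A} ⇒ {{S}} ⇒ {{(S)}} ⇒ {{(A)}} ⇒ {{({S})}} ⇒ {{({()})}}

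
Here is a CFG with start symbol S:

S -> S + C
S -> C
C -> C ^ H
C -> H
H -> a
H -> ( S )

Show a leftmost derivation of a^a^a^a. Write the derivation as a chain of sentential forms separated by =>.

S=>C=>C^H=>C^H^H=>C^H^H^H=>H^H^H^H=>a^H^H^H=>a^a^H^H=>a^a^a^H=>a^a^a^a

S => C   [S -> C]
C => C^H   [C -> C ^ H]
C^H => C^H^H   [C -> C ^ H]
C^H^H => C^H^H^H   [C -> C ^ H]
C^H^H^H => H^H^H^H   [C -> H]
H^H^H^H => a^H^H^H   [H -> a]
a^H^H^H => a^a^H^H   [H -> a]
a^a^H^H => a^a^a^H   [H -> a]
a^a^a^H => a^a^a^a   [H -> a]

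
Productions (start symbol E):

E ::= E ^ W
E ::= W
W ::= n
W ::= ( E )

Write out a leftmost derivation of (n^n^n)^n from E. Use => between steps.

E => E^W   [E ::= E ^ W]
E^W => W^W   [E ::= W]
W^W => (E)^W   [W ::= ( E )]
(E)^W => (E^W)^W   [E ::= E ^ W]
(E^W)^W => (E^W^W)^W   [E ::= E ^ W]
(E^W^W)^W => (W^W^W)^W   [E ::= W]
(W^W^W)^W => (n^W^W)^W   [W ::= n]
(n^W^W)^W => (n^n^W)^W   [W ::= n]
(n^n^W)^W => (n^n^n)^W   [W ::= n]
(n^n^n)^W => (n^n^n)^n   [W ::= n]

E => E^W => W^W => (E)^W => (E^W)^W => (E^W^W)^W => (W^W^W)^W => (n^W^W)^W => (n^n^W)^W => (n^n^n)^W => (n^n^n)^n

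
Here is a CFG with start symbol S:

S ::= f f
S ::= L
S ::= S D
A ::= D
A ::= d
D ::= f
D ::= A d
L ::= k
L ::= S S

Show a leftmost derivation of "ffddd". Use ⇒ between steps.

S ⇒ SD   [S ::= S D]
SD ⇒ ffD   [S ::= f f]
ffD ⇒ ffAd   [D ::= A d]
ffAd ⇒ ffDd   [A ::= D]
ffDd ⇒ ffAdd   [D ::= A d]
ffAdd ⇒ ffddd   [A ::= d]

S ⇒ SD ⇒ ffD ⇒ ffAd ⇒ ffDd ⇒ ffAdd ⇒ ffddd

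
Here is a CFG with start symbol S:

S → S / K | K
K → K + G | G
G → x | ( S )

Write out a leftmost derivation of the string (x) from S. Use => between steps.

S=>K=>G=>(S)=>(K)=>(G)=>(x)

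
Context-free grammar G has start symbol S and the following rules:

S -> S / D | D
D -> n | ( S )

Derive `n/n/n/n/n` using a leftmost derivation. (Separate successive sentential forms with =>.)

S => S/D => S/D/D => S/D/D/D => S/D/D/D/D => D/D/D/D/D => n/D/D/D/D => n/n/D/D/D => n/n/n/D/D => n/n/n/n/D => n/n/n/n/n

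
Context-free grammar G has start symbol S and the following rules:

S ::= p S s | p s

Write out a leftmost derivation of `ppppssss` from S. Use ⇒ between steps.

S ⇒ pSs   [S ::= p S s]
pSs ⇒ ppSss   [S ::= p S s]
ppSss ⇒ pppSsss   [S ::= p S s]
pppSsss ⇒ ppppssss   [S ::= p s]

S ⇒ pSs ⇒ ppSss ⇒ pppSsss ⇒ ppppssss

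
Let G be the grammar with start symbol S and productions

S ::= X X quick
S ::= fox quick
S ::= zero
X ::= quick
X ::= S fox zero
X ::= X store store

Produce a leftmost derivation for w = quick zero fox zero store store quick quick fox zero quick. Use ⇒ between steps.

S ⇒ X X quick ⇒ quick X quick ⇒ quick S fox zero quick ⇒ quick X X quick fox zero quick ⇒ quick X store store X quick fox zero quick ⇒ quick S fox zero store store X quick fox zero quick ⇒ quick zero fox zero store store X quick fox zero quick ⇒ quick zero fox zero store store quick quick fox zero quick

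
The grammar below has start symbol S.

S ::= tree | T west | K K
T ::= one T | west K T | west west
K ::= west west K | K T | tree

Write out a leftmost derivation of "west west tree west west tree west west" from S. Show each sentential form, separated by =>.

S => K K => K T K => west west K T K => west west tree T K => west west tree west west K => west west tree west west K T => west west tree west west tree T => west west tree west west tree west west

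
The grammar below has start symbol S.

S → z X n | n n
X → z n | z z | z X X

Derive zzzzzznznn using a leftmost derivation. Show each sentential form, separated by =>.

S => zXn => zzXXn => zzzXXXn => zzzzzXXn => zzzzzznXn => zzzzzznznn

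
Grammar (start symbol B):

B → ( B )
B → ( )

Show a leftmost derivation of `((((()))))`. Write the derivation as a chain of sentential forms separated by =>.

B => (B)   [B → ( B )]
(B) => ((B))   [B → ( B )]
((B)) => (((B)))   [B → ( B )]
(((B))) => ((((B))))   [B → ( B )]
((((B)))) => ((((()))))   [B → ( )]

B=>(B)=>((B))=>(((B)))=>((((B))))=>((((()))))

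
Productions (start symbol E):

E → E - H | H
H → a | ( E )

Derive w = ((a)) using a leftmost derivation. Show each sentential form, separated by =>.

E => H => (E) => (H) => ((E)) => ((H)) => ((a))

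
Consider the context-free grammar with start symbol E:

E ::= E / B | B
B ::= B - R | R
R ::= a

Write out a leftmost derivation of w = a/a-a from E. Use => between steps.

E => E/B   [E ::= E / B]
E/B => B/B   [E ::= B]
B/B => R/B   [B ::= R]
R/B => a/B   [R ::= a]
a/B => a/B-R   [B ::= B - R]
a/B-R => a/R-R   [B ::= R]
a/R-R => a/a-R   [R ::= a]
a/a-R => a/a-a   [R ::= a]

E => E/B => B/B => R/B => a/B => a/B-R => a/R-R => a/a-R => a/a-a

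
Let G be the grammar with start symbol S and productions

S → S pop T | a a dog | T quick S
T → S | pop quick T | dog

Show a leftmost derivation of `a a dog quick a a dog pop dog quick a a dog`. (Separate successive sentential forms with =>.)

S => T quick S => S quick S => S pop T quick S => T quick S pop T quick S => S quick S pop T quick S => a a dog quick S pop T quick S => a a dog quick a a dog pop T quick S => a a dog quick a a dog pop dog quick S => a a dog quick a a dog pop dog quick a a dog

S => T quick S   [S → T quick S]
T quick S => S quick S   [T → S]
S quick S => S pop T quick S   [S → S pop T]
S pop T quick S => T quick S pop T quick S   [S → T quick S]
T quick S pop T quick S => S quick S pop T quick S   [T → S]
S quick S pop T quick S => a a dog quick S pop T quick S   [S → a a dog]
a a dog quick S pop T quick S => a a dog quick a a dog pop T quick S   [S → a a dog]
a a dog quick a a dog pop T quick S => a a dog quick a a dog pop dog quick S   [T → dog]
a a dog quick a a dog pop dog quick S => a a dog quick a a dog pop dog quick a a dog   [S → a a dog]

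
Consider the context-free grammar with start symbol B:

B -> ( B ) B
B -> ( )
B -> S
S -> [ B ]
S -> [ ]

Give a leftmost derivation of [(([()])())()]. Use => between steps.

B => S => [B] => [(B)B] => [((B)B)B] => [((S)B)B] => [(([B])B)B] => [(([()])B)B] => [(([()])())B] => [(([()])())()]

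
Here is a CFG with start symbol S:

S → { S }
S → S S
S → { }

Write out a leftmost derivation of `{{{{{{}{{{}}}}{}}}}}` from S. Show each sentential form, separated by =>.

S => {S} => {{S}} => {{{S}}} => {{{{S}}}} => {{{{SS}}}} => {{{{{S}S}}}} => {{{{{SS}S}}}} => {{{{{{}S}S}}}} => {{{{{{}{S}}S}}}} => {{{{{{}{{S}}}S}}}} => {{{{{{}{{{}}}}S}}}} => {{{{{{}{{{}}}}{}}}}}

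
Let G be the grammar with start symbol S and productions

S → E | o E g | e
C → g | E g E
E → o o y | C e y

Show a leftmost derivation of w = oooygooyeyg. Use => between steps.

S => oEg   [S → o E g]
oEg => oCeyg   [E → C e y]
oCeyg => oEgEeyg   [C → E g E]
oEgEeyg => oooygEeyg   [E → o o y]
oooygEeyg => oooygooyeyg   [E → o o y]

S => oEg => oCeyg => oEgEeyg => oooygEeyg => oooygooyeyg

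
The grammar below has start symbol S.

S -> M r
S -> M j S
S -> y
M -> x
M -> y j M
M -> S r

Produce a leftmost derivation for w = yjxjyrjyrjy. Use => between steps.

S => MjS   [S -> M j S]
MjS => SrjS   [M -> S r]
SrjS => MjSrjS   [S -> M j S]
MjSrjS => yjMjSrjS   [M -> y j M]
yjMjSrjS => yjSrjSrjS   [M -> S r]
yjSrjSrjS => yjMjSrjSrjS   [S -> M j S]
yjMjSrjSrjS => yjxjSrjSrjS   [M -> x]
yjxjSrjSrjS => yjxjyrjSrjS   [S -> y]
yjxjyrjSrjS => yjxjyrjyrjS   [S -> y]
yjxjyrjyrjS => yjxjyrjyrjy   [S -> y]

S=>MjS=>SrjS=>MjSrjS=>yjMjSrjS=>yjSrjSrjS=>yjMjSrjSrjS=>yjxjSrjSrjS=>yjxjyrjSrjS=>yjxjyrjyrjS=>yjxjyrjyrjy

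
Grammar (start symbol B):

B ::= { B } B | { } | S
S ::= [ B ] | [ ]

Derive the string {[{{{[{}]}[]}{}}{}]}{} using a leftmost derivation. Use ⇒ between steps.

B⇒{B}B⇒{S}B⇒{[B]}B⇒{[{B}B]}B⇒{[{{B}B}B]}B⇒{[{{{B}B}B}B]}B⇒{[{{{S}B}B}B]}B⇒{[{{{[B]}B}B}B]}B⇒{[{{{[{}]}B}B}B]}B⇒{[{{{[{}]}S}B}B]}B⇒{[{{{[{}]}[]}B}B]}B⇒{[{{{[{}]}[]}{}}B]}B⇒{[{{{[{}]}[]}{}}{}]}B⇒{[{{{[{}]}[]}{}}{}]}{}

B ⇒ {B}B   [B ::= { B } B]
{B}B ⇒ {S}B   [B ::= S]
{S}B ⇒ {[B]}B   [S ::= [ B ]]
{[B]}B ⇒ {[{B}B]}B   [B ::= { B } B]
{[{B}B]}B ⇒ {[{{B}B}B]}B   [B ::= { B } B]
{[{{B}B}B]}B ⇒ {[{{{B}B}B}B]}B   [B ::= { B } B]
{[{{{B}B}B}B]}B ⇒ {[{{{S}B}B}B]}B   [B ::= S]
{[{{{S}B}B}B]}B ⇒ {[{{{[B]}B}B}B]}B   [S ::= [ B ]]
{[{{{[B]}B}B}B]}B ⇒ {[{{{[{}]}B}B}B]}B   [B ::= { }]
{[{{{[{}]}B}B}B]}B ⇒ {[{{{[{}]}S}B}B]}B   [B ::= S]
{[{{{[{}]}S}B}B]}B ⇒ {[{{{[{}]}[]}B}B]}B   [S ::= [ ]]
{[{{{[{}]}[]}B}B]}B ⇒ {[{{{[{}]}[]}{}}B]}B   [B ::= { }]
{[{{{[{}]}[]}{}}B]}B ⇒ {[{{{[{}]}[]}{}}{}]}B   [B ::= { }]
{[{{{[{}]}[]}{}}{}]}B ⇒ {[{{{[{}]}[]}{}}{}]}{}   [B ::= { }]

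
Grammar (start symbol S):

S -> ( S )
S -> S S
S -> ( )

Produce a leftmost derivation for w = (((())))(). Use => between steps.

S => SS => (S)S => ((S))S => (((S)))S => (((())))S => (((())))()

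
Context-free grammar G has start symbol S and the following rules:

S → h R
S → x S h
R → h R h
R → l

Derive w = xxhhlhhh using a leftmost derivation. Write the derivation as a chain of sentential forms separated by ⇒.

S ⇒ xSh   [S → x S h]
xSh ⇒ xxShh   [S → x S h]
xxShh ⇒ xxhRhh   [S → h R]
xxhRhh ⇒ xxhhRhhh   [R → h R h]
xxhhRhhh ⇒ xxhhlhhh   [R → l]

S⇒xSh⇒xxShh⇒xxhRhh⇒xxhhRhhh⇒xxhhlhhh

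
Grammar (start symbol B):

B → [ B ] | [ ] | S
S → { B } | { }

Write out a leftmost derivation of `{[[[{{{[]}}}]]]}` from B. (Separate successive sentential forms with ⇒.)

B ⇒ S ⇒ {B} ⇒ {[B]} ⇒ {[[B]]} ⇒ {[[[B]]]} ⇒ {[[[S]]]} ⇒ {[[[{B}]]]} ⇒ {[[[{S}]]]} ⇒ {[[[{{B}}]]]} ⇒ {[[[{{S}}]]]} ⇒ {[[[{{{B}}}]]]} ⇒ {[[[{{{[]}}}]]]}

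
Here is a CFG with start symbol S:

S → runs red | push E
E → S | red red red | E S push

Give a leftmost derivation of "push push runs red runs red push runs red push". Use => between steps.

S => push E   [S → push E]
push E => push E S push   [E → E S push]
push E S push => push E S push S push   [E → E S push]
push E S push S push => push S S push S push   [E → S]
push S S push S push => push push E S push S push   [S → push E]
push push E S push S push => push push S S push S push   [E → S]
push push S S push S push => push push runs red S push S push   [S → runs red]
push push runs red S push S push => push push runs red runs red push S push   [S → runs red]
push push runs red runs red push S push => push push runs red runs red push runs red push   [S → runs red]

S => push E => push E S push => push E S push S push => push S S push S push => push push E S push S push => push push S S push S push => push push runs red S push S push => push push runs red runs red push S push => push push runs red runs red push runs red push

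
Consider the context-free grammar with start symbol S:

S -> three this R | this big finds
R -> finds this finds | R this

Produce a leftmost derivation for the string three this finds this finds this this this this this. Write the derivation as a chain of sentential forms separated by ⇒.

S ⇒ three this R ⇒ three this R this ⇒ three this R this this ⇒ three this R this this this ⇒ three this R this this this this ⇒ three this R this this this this this ⇒ three this finds this finds this this this this this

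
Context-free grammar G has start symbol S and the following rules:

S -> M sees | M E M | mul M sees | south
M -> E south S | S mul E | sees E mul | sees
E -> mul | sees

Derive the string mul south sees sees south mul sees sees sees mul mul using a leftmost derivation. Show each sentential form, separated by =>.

S => M E M => E south S E M => mul south S E M => mul south M E M E M => mul south sees E M E M => mul south sees sees M E M => mul south sees sees S mul E E M => mul south sees sees south mul E E M => mul south sees sees south mul sees E M => mul south sees sees south mul sees sees M => mul south sees sees south mul sees sees sees E mul => mul south sees sees south mul sees sees sees mul mul

S => M E M   [S -> M E M]
M E M => E south S E M   [M -> E south S]
E south S E M => mul south S E M   [E -> mul]
mul south S E M => mul south M E M E M   [S -> M E M]
mul south M E M E M => mul south sees E M E M   [M -> sees]
mul south sees E M E M => mul south sees sees M E M   [E -> sees]
mul south sees sees M E M => mul south sees sees S mul E E M   [M -> S mul E]
mul south sees sees S mul E E M => mul south sees sees south mul E E M   [S -> south]
mul south sees sees south mul E E M => mul south sees sees south mul sees E M   [E -> sees]
mul south sees sees south mul sees E M => mul south sees sees south mul sees sees M   [E -> sees]
mul south sees sees south mul sees sees M => mul south sees sees south mul sees sees sees E mul   [M -> sees E mul]
mul south sees sees south mul sees sees sees E mul => mul south sees sees south mul sees sees sees mul mul   [E -> mul]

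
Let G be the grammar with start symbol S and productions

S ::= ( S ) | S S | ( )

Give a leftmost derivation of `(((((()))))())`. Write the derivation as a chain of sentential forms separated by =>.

S => (S) => (SS) => ((S)S) => (((S))S) => ((((S)))S) => (((((S))))S) => (((((()))))S) => (((((()))))())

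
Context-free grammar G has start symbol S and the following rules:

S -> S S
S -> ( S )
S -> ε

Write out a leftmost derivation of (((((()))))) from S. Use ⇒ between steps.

S⇒(S)⇒(SS)⇒((S)S)⇒(((S))S)⇒((((S)))S)⇒(((((S))))S)⇒((((((S)))))S)⇒(((((()))))S)⇒(((((())))))

S ⇒ (S)   [S -> ( S )]
(S) ⇒ (SS)   [S -> S S]
(SS) ⇒ ((S)S)   [S -> ( S )]
((S)S) ⇒ (((S))S)   [S -> ( S )]
(((S))S) ⇒ ((((S)))S)   [S -> ( S )]
((((S)))S) ⇒ (((((S))))S)   [S -> ( S )]
(((((S))))S) ⇒ ((((((S)))))S)   [S -> ( S )]
((((((S)))))S) ⇒ (((((()))))S)   [S -> ε]
(((((()))))S) ⇒ (((((())))))   [S -> ε]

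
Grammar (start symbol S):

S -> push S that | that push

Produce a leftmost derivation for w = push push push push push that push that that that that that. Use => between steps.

S => push S that => push push S that that => push push push S that that that => push push push push S that that that that => push push push push push S that that that that that => push push push push push that push that that that that that

S => push S that   [S -> push S that]
push S that => push push S that that   [S -> push S that]
push push S that that => push push push S that that that   [S -> push S that]
push push push S that that that => push push push push S that that that that   [S -> push S that]
push push push push S that that that that => push push push push push S that that that that that   [S -> push S that]
push push push push push S that that that that that => push push push push push that push that that that that that   [S -> that push]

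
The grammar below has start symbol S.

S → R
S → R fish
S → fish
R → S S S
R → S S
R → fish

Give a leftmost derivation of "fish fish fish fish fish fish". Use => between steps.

S => R   [S → R]
R => S S   [R → S S]
S S => R S   [S → R]
R S => S S S S   [R → S S S]
S S S S => R S S S   [S → R]
R S S S => S S S S S   [R → S S]
S S S S S => R fish S S S S   [S → R fish]
R fish S S S S => fish fish S S S S   [R → fish]
fish fish S S S S => fish fish fish S S S   [S → fish]
fish fish fish S S S => fish fish fish fish S S   [S → fish]
fish fish fish fish S S => fish fish fish fish fish S   [S → fish]
fish fish fish fish fish S => fish fish fish fish fish fish   [S → fish]

S => R => S S => R S => S S S S => R S S S => S S S S S => R fish S S S S => fish fish S S S S => fish fish fish S S S => fish fish fish fish S S => fish fish fish fish fish S => fish fish fish fish fish fish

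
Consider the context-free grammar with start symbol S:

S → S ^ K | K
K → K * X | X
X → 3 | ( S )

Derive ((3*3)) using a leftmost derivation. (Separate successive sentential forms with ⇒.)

S⇒K⇒X⇒(S)⇒(K)⇒(X)⇒((S))⇒((K))⇒((K*X))⇒((X*X))⇒((3*X))⇒((3*3))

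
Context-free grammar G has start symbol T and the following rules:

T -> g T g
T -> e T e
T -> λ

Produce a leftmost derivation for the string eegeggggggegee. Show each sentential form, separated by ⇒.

T ⇒ eTe   [T -> e T e]
eTe ⇒ eeTee   [T -> e T e]
eeTee ⇒ eegTgee   [T -> g T g]
eegTgee ⇒ eegeTegee   [T -> e T e]
eegeTegee ⇒ eegegTgegee   [T -> g T g]
eegegTgegee ⇒ eegeggTggegee   [T -> g T g]
eegeggTggegee ⇒ eegegggTgggegee   [T -> g T g]
eegegggTgggegee ⇒ eegeggggggegee   [T -> λ]

T⇒eTe⇒eeTee⇒eegTgee⇒eegeTegee⇒eegegTgegee⇒eegeggTggegee⇒eegegggTgggegee⇒eegeggggggegee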